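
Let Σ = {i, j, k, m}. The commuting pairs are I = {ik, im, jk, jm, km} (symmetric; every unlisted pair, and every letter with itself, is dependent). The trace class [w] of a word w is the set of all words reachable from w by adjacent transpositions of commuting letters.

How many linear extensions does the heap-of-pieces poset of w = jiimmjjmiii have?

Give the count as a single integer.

drop 0:j onto floor
drop 1:i onto {0:j}
drop 2:i onto {1:i}
drop 3:m onto floor
drop 4:m onto {3:m}
drop 5:j onto {2:i}
drop 6:j onto {5:j}
drop 7:m onto {4:m}
drop 8:i onto {6:j}
drop 9:i onto {8:i}
drop 10:i onto {9:i}
ground layer = {0:j, 3:m}
drop-orders for the pieces not yet dropped (sum over which currently-grounded one goes next):
  1 to go: {7} 1  {10} 1
  2 to go: {4,7} 1  {7,10} 2  {9,10} 1
  3 to go: {3,4,7} 1  {4,7,10} 3  {7,9,10} 3  {8,9,10} 1
  4 to go: {3,4,7,10} 4  {4,7,9,10} 6  {6,8,9,10} 1  {7,8,9,10} 4
  5 to go: {3,4,7,9,10} 10  {4,7,8,9,10} 10  {5,6,8,9,10} 1  {6,7,8,9,10} 5
  6 to go: {2,5,6,8,9,10} 1  {3,4,7,8,9,10} 20  {4,6,7,8,9,10} 15  {5,6,7,8,9,10} 6
  7 to go: {1,2,5,6,8,9,10} 1  {2,5,6,7,8,9,10} 7  {3,4,6,7,8,9,10} 35  {4,5,6,7,8,9,10} 21
  8 to go: {0,1,2,5,6,8,9,10} 1  {1,2,5,6,7,8,9,10} 8  {2,4,5,6,7,8,9,10} 28  {3,4,5,6,7,8,9,10} 56
  9 to go: {0,1,2,5,6,7,8,9,10} 9  {1,2,4,5,6,7,8,9,10} 36  {2,3,4,5,6,7,8,9,10} 84
  if 0:j drops first: 120 orders
  if 3:m drops first: 45 orders
heap linearizations: 165

165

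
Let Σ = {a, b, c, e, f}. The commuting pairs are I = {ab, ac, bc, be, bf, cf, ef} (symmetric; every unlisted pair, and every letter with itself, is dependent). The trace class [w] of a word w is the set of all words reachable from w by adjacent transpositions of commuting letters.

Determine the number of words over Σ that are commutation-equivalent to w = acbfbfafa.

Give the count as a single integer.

252

piece 0:a — minimal
piece 1:c — minimal
piece 2:b — minimal
piece 3:f rests on {0:a}
piece 4:b rests on {2:b}
piece 5:f rests on {3:f}
piece 6:a rests on {5:f}
piece 7:f rests on {6:a}
piece 8:a rests on {7:f}
minimal pieces: {0:a, 1:c, 2:b}
ways to finish when only these pieces remain (= sum over removing one remaining piece with nothing left below it):
  1 left: {1}→1  {4}→1  {8}→1
  2 left: {1,4}→2  {1,8}→2  {2,4}→1  {4,8}→2  {7,8}→1
  3 left: {1,2,4}→3  {1,4,8}→6  {1,7,8}→3  {2,4,8}→3  {4,7,8}→3  {6,7,8}→1
  4 left: {1,2,4,8}→12  {1,4,7,8}→12  {1,6,7,8}→4  {2,4,7,8}→6  {4,6,7,8}→4  {5,6,7,8}→1
  5 left: {1,2,4,7,8}→30  {1,4,6,7,8}→20  {1,5,6,7,8}→5  {2,4,6,7,8}→10  {3,5,6,7,8}→1  {4,5,6,7,8}→5
  6 left: {0,3,5,6,7,8}→1  {1,2,4,6,7,8}→60  {1,3,5,6,7,8}→6  {1,4,5,6,7,8}→30  {2,4,5,6,7,8}→15  {3,4,5,6,7,8}→6
  7 left: {0,1,3,5,6,7,8}→7  {0,3,4,5,6,7,8}→7  {1,2,4,5,6,7,8}→105  {1,3,4,5,6,7,8}→42  {2,3,4,5,6,7,8}→21
  placing 0:a first → 168 extensions
  placing 1:c first → 28 extensions
  placing 2:b first → 56 extensions
total linear extensions = 252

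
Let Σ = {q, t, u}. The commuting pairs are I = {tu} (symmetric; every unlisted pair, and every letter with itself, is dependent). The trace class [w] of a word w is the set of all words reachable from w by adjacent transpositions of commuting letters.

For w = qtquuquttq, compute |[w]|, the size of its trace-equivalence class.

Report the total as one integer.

3

#0=q has no predecessor
#1=t depends on [0:q]
#2=q depends on [1:t]
#3=u depends on [2:q]
#4=u depends on [3:u]
#5=q depends on [4:u]
#6=u depends on [5:q]
#7=t depends on [5:q]
#8=t depends on [7:t]
#9=q depends on [6:u, 8:t]
sources: [0:q]
N(rest) = Σ N(rest − s) over sources s of rest; N(one piece) = 1:
  size 1 → [9]=1
  size 2 → [6,9]=1  [8,9]=1
  size 3 → [6,8,9]=2  [7,8,9]=1
  size 4 → [6,7,8,9]=3
  size 5 → [5,6,7,8,9]=3
  size 6 → [4,5,6,7,8,9]=3
  size 7 → [3,4,5,6,7,8,9]=3
  size 8 → [2,3,4,5,6,7,8,9]=3
  first=0(q) contributes 3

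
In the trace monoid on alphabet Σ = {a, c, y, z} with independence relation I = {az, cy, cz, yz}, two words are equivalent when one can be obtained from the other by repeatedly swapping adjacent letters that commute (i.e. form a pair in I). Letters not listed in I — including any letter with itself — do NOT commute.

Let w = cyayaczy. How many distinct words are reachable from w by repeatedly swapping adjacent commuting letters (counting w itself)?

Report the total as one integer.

32

drop 0:c onto floor
drop 1:y onto floor
drop 2:a onto {0:c, 1:y}
drop 3:y onto {2:a}
drop 4:a onto {3:y}
drop 5:c onto {4:a}
drop 6:z onto floor
drop 7:y onto {4:a}
ground layer = {0:c, 1:y, 6:z}
drop-orders for the pieces not yet dropped (sum over which currently-grounded one goes next):
  1 to go: {5} 1  {6} 1  {7} 1
  2 to go: {5,6} 2  {5,7} 2  {6,7} 2
  3 to go: {4,5,7} 2  {5,6,7} 6
  4 to go: {3,4,5,7} 2  {4,5,6,7} 8
  5 to go: {2,3,4,5,7} 2  {3,4,5,6,7} 10
  6 to go: {0,2,3,4,5,7} 2  {1,2,3,4,5,7} 2  {2,3,4,5,6,7} 12
  if 0:c drops first: 14 orders
  if 1:y drops first: 14 orders
  if 6:z drops first: 4 orders
heap linearizations: 32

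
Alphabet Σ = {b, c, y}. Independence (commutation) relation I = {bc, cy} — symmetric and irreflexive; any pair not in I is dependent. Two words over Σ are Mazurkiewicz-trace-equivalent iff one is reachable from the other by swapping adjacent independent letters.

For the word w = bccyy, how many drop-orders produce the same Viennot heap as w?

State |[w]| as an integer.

#0=b has no predecessor
#1=c has no predecessor
#2=c depends on [1:c]
#3=y depends on [0:b]
#4=y depends on [3:y]
sources: [0:b, 1:c]
N(rest) = Σ N(rest − s) over sources s of rest; N(one piece) = 1:
  size 1 → [2]=1  [4]=1
  size 2 → [1,2]=1  [2,4]=2  [3,4]=1
  size 3 → [0,3,4]=1  [1,2,4]=3  [2,3,4]=3
  first=0(b) contributes 6
  first=1(c) contributes 4
|[w]| = 10

10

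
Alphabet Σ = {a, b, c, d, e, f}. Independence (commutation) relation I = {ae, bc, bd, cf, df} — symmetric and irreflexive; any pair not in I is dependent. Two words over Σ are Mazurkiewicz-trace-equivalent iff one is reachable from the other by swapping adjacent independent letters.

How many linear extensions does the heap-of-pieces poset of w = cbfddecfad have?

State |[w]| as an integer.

20

#0=c has no predecessor
#1=b has no predecessor
#2=f depends on [1:b]
#3=d depends on [0:c]
#4=d depends on [3:d]
#5=e depends on [2:f, 4:d]
#6=c depends on [5:e]
#7=f depends on [5:e]
#8=a depends on [6:c, 7:f]
#9=d depends on [8:a]
sources: [0:c, 1:b]
N(rest) = Σ N(rest − s) over sources s of rest; N(one piece) = 1:
  size 1 → [9]=1
  size 2 → [8,9]=1
  size 3 → [6,8,9]=1  [7,8,9]=1
  size 4 → [6,7,8,9]=2
  size 5 → [5,6,7,8,9]=2
  size 6 → [2,5,6,7,8,9]=2  [4,5,6,7,8,9]=2
  size 7 → [1,2,5,6,7,8,9]=2  [2,4,5,6,7,8,9]=4  [3,4,5,6,7,8,9]=2
  size 8 → [0,3,4,5,6,7,8,9]=2  [1,2,4,5,6,7,8,9]=6  [2,3,4,5,6,7,8,9]=6
  first=0(c) contributes 12
  first=1(b) contributes 8
|[w]| = 20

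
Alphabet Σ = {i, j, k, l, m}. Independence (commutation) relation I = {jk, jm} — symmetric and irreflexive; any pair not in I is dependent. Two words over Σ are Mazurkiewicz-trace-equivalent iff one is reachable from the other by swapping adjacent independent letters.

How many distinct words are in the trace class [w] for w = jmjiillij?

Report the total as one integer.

drop 0:j onto floor
drop 1:m onto floor
drop 2:j onto {0:j}
drop 3:i onto {1:m, 2:j}
drop 4:i onto {3:i}
drop 5:l onto {4:i}
drop 6:l onto {5:l}
drop 7:i onto {6:l}
drop 8:j onto {7:i}
ground layer = {0:j, 1:m}
drop-orders for the pieces not yet dropped (sum over which currently-grounded one goes next):
  1 to go: {8} 1
  2 to go: {7,8} 1
  3 to go: {6,7,8} 1
  4 to go: {5,6,7,8} 1
  5 to go: {4,5,6,7,8} 1
  6 to go: {3,4,5,6,7,8} 1
  7 to go: {1,3,4,5,6,7,8} 1  {2,3,4,5,6,7,8} 1
  if 0:j drops first: 2 orders
  if 1:m drops first: 1 orders
heap linearizations: 3

3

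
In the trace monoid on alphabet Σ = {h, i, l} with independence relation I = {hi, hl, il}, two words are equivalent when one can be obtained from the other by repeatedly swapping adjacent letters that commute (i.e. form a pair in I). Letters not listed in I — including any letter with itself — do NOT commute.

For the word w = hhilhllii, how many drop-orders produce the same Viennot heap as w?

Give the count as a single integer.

1680

piece 0:h — minimal
piece 1:h rests on {0:h}
piece 2:i — minimal
piece 3:l — minimal
piece 4:h rests on {1:h}
piece 5:l rests on {3:l}
piece 6:l rests on {5:l}
piece 7:i rests on {2:i}
piece 8:i rests on {7:i}
minimal pieces: {0:h, 2:i, 3:l}
ways to finish when only these pieces remain (= sum over removing one remaining piece with nothing left below it):
  1 left: {4}→1  {6}→1  {8}→1
  2 left: {1,4}→1  {4,6}→2  {4,8}→2  {5,6}→1  {6,8}→2  {7,8}→1
  3 left: {0,1,4}→1  {1,4,6}→3  {1,4,8}→3  {2,7,8}→1  {3,5,6}→1  {4,5,6}→3  {4,6,8}→6  {4,7,8}→3  {5,6,8}→3  {6,7,8}→3
  4 left: {0,1,4,6}→4  {0,1,4,8}→4  {1,4,5,6}→6  {1,4,6,8}→12  {1,4,7,8}→6  {2,4,7,8}→4  {2,6,7,8}→4  {3,4,5,6}→4  {3,5,6,8}→4  {4,5,6,8}→12  {4,6,7,8}→12  {5,6,7,8}→6
  5 left: {0,1,4,5,6}→10  {0,1,4,6,8}→20  {0,1,4,7,8}→10  {1,2,4,7,8}→10  {1,3,4,5,6}→10  {1,4,5,6,8}→30  {1,4,6,7,8}→30  {2,4,6,7,8}→20  {2,5,6,7,8}→10  {3,4,5,6,8}→20  {3,5,6,7,8}→10  {4,5,6,7,8}→30
  6 left: {0,1,2,4,7,8}→20  {0,1,3,4,5,6}→20  {0,1,4,5,6,8}→60  {0,1,4,6,7,8}→60  {1,2,4,6,7,8}→60  {1,3,4,5,6,8}→60  {1,4,5,6,7,8}→90  {2,3,5,6,7,8}→20  {2,4,5,6,7,8}→60  {3,4,5,6,7,8}→60
  7 left: {0,1,2,4,6,7,8}→140  {0,1,3,4,5,6,8}→140  {0,1,4,5,6,7,8}→210  {1,2,4,5,6,7,8}→210  {1,3,4,5,6,7,8}→210  {2,3,4,5,6,7,8}→140
  placing 0:h first → 560 extensions
  placing 2:i first → 560 extensions
  placing 3:l first → 560 extensions
total linear extensions = 1680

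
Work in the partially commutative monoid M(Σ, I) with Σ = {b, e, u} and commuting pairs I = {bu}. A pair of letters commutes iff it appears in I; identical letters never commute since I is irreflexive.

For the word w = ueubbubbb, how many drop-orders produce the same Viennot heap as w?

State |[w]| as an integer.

21

#0=u has no predecessor
#1=e depends on [0:u]
#2=u depends on [1:e]
#3=b depends on [1:e]
#4=b depends on [3:b]
#5=u depends on [2:u]
#6=b depends on [4:b]
#7=b depends on [6:b]
#8=b depends on [7:b]
sources: [0:u]
N(rest) = Σ N(rest − s) over sources s of rest; N(one piece) = 1:
  size 1 → [5]=1  [8]=1
  size 2 → [2,5]=1  [5,8]=2  [7,8]=1
  size 3 → [2,5,8]=3  [5,7,8]=3  [6,7,8]=1
  size 4 → [2,5,7,8]=6  [4,6,7,8]=1  [5,6,7,8]=4
  size 5 → [2,5,6,7,8]=10  [3,4,6,7,8]=1  [4,5,6,7,8]=5
  size 6 → [2,4,5,6,7,8]=15  [3,4,5,6,7,8]=6
  size 7 → [2,3,4,5,6,7,8]=21
  first=0(u) contributes 21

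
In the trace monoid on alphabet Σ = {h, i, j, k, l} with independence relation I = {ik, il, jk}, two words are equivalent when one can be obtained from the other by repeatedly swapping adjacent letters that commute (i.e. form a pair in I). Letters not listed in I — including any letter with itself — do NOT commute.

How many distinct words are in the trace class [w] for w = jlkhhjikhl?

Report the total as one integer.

3

drop 0:j onto floor
drop 1:l onto {0:j}
drop 2:k onto {1:l}
drop 3:h onto {2:k}
drop 4:h onto {3:h}
drop 5:j onto {4:h}
drop 6:i onto {5:j}
drop 7:k onto {4:h}
drop 8:h onto {6:i, 7:k}
drop 9:l onto {8:h}
ground layer = {0:j}
drop-orders for the pieces not yet dropped (sum over which currently-grounded one goes next):
  1 to go: {9} 1
  2 to go: {8,9} 1
  3 to go: {6,8,9} 1  {7,8,9} 1
  4 to go: {5,6,8,9} 1  {6,7,8,9} 2
  5 to go: {5,6,7,8,9} 3
  6 to go: {4,5,6,7,8,9} 3
  7 to go: {3,4,5,6,7,8,9} 3
  8 to go: {2,3,4,5,6,7,8,9} 3
  if 0:j drops first: 3 orders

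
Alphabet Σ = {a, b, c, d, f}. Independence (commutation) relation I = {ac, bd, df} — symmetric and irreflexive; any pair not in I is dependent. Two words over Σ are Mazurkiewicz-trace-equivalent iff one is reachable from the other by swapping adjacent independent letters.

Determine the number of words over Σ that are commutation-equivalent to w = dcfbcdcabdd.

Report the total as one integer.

6

#0=d has no predecessor
#1=c depends on [0:d]
#2=f depends on [1:c]
#3=b depends on [2:f]
#4=c depends on [3:b]
#5=d depends on [4:c]
#6=c depends on [5:d]
#7=a depends on [5:d]
#8=b depends on [6:c, 7:a]
#9=d depends on [6:c, 7:a]
#10=d depends on [9:d]
sources: [0:d]
N(rest) = Σ N(rest − s) over sources s of rest; N(one piece) = 1:
  size 1 → [8]=1  [10]=1
  size 2 → [8,10]=2  [9,10]=1
  size 3 → [8,9,10]=3
  size 4 → [6,8,9,10]=3  [7,8,9,10]=3
  size 5 → [6,7,8,9,10]=6
  size 6 → [5,6,7,8,9,10]=6
  size 7 → [4,5,6,7,8,9,10]=6
  size 8 → [3,4,5,6,7,8,9,10]=6
  size 9 → [2,3,4,5,6,7,8,9,10]=6
  first=0(d) contributes 6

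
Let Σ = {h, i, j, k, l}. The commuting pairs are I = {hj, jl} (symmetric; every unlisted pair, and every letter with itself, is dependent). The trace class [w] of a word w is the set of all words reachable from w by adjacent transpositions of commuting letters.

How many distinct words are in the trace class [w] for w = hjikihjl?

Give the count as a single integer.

piece 0:h — minimal
piece 1:j — minimal
piece 2:i rests on {0:h, 1:j}
piece 3:k rests on {2:i}
piece 4:i rests on {3:k}
piece 5:h rests on {4:i}
piece 6:j rests on {4:i}
piece 7:l rests on {5:h}
minimal pieces: {0:h, 1:j}
ways to finish when only these pieces remain (= sum over removing one remaining piece with nothing left below it):
  1 left: {6}→1  {7}→1
  2 left: {5,7}→1  {6,7}→2
  3 left: {5,6,7}→3
  4 left: {4,5,6,7}→3
  5 left: {3,4,5,6,7}→3
  6 left: {2,3,4,5,6,7}→3
  placing 0:h first → 3 extensions
  placing 1:j first → 3 extensions
total linear extensions = 6

6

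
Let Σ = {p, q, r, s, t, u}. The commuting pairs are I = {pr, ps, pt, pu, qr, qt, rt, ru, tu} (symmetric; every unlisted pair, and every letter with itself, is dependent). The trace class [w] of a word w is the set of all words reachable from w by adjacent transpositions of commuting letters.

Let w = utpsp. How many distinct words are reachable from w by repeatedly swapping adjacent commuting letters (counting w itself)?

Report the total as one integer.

20

piece 0:u — minimal
piece 1:t — minimal
piece 2:p — minimal
piece 3:s rests on {0:u, 1:t}
piece 4:p rests on {2:p}
minimal pieces: {0:u, 1:t, 2:p}
ways to finish when only these pieces remain (= sum over removing one remaining piece with nothing left below it):
  1 left: {3}→1  {4}→1
  2 left: {0,3}→1  {1,3}→1  {2,4}→1  {3,4}→2
  3 left: {0,1,3}→2  {0,3,4}→3  {1,3,4}→3  {2,3,4}→3
  placing 0:u first → 6 extensions
  placing 1:t first → 6 extensions
  placing 2:p first → 8 extensions
total linear extensions = 20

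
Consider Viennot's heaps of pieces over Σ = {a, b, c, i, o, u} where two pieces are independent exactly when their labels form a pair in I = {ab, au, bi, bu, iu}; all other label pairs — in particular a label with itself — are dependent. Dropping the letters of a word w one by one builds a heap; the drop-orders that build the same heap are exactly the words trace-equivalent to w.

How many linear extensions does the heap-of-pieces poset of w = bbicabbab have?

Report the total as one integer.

drop 0:b onto floor
drop 1:b onto {0:b}
drop 2:i onto floor
drop 3:c onto {1:b, 2:i}
drop 4:a onto {3:c}
drop 5:b onto {3:c}
drop 6:b onto {5:b}
drop 7:a onto {4:a}
drop 8:b onto {6:b}
ground layer = {0:b, 2:i}
drop-orders for the pieces not yet dropped (sum over which currently-grounded one goes next):
  1 to go: {7} 1  {8} 1
  2 to go: {4,7} 1  {6,8} 1  {7,8} 2
  3 to go: {4,7,8} 3  {5,6,8} 1  {6,7,8} 3
  4 to go: {4,6,7,8} 6  {5,6,7,8} 4
  5 to go: {4,5,6,7,8} 10
  6 to go: {3,4,5,6,7,8} 10
  7 to go: {1,3,4,5,6,7,8} 10  {2,3,4,5,6,7,8} 10
  if 0:b drops first: 20 orders
  if 2:i drops first: 10 orders
heap linearizations: 30

30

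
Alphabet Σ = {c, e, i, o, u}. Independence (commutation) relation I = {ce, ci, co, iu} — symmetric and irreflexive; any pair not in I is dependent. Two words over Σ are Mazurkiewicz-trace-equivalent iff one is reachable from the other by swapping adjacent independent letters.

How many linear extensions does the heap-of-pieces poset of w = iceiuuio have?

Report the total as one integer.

22

drop 0:i onto floor
drop 1:c onto floor
drop 2:e onto {0:i}
drop 3:i onto {2:e}
drop 4:u onto {1:c, 2:e}
drop 5:u onto {4:u}
drop 6:i onto {3:i}
drop 7:o onto {5:u, 6:i}
ground layer = {0:i, 1:c}
drop-orders for the pieces not yet dropped (sum over which currently-grounded one goes next):
  1 to go: {7} 1
  2 to go: {5,7} 1  {6,7} 1
  3 to go: {3,6,7} 1  {4,5,7} 1  {5,6,7} 2
  4 to go: {1,4,5,7} 1  {3,5,6,7} 3  {4,5,6,7} 3
  5 to go: {1,4,5,6,7} 4  {3,4,5,6,7} 6
  6 to go: {1,3,4,5,6,7} 10  {2,3,4,5,6,7} 6
  if 0:i drops first: 16 orders
  if 1:c drops first: 6 orders
heap linearizations: 22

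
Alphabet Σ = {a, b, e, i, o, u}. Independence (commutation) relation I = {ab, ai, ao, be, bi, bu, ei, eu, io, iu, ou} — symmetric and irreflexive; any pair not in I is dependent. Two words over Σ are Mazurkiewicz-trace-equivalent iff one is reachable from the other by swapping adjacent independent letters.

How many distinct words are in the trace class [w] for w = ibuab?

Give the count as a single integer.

#0=i has no predecessor
#1=b has no predecessor
#2=u has no predecessor
#3=a depends on [2:u]
#4=b depends on [1:b]
sources: [0:i, 1:b, 2:u]
N(rest) = Σ N(rest − s) over sources s of rest; N(one piece) = 1:
  size 1 → [0]=1  [3]=1  [4]=1
  size 2 → [0,3]=2  [0,4]=2  [1,4]=1  [2,3]=1  [3,4]=2
  size 3 → [0,1,4]=3  [0,2,3]=3  [0,3,4]=6  [1,3,4]=3  [2,3,4]=3
  first=0(i) contributes 6
  first=1(b) contributes 12
  first=2(u) contributes 12
|[w]| = 30

30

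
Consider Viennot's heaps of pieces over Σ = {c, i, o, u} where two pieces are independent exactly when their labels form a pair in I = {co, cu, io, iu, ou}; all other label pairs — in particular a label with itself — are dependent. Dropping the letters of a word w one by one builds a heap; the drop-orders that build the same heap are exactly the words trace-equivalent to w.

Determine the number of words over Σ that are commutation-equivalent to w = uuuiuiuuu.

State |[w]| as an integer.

drop 0:u onto floor
drop 1:u onto {0:u}
drop 2:u onto {1:u}
drop 3:i onto floor
drop 4:u onto {2:u}
drop 5:i onto {3:i}
drop 6:u onto {4:u}
drop 7:u onto {6:u}
drop 8:u onto {7:u}
ground layer = {0:u, 3:i}
drop-orders for the pieces not yet dropped (sum over which currently-grounded one goes next):
  1 to go: {5} 1  {8} 1
  2 to go: {3,5} 1  {5,8} 2  {7,8} 1
  3 to go: {3,5,8} 3  {5,7,8} 3  {6,7,8} 1
  4 to go: {3,5,7,8} 6  {4,6,7,8} 1  {5,6,7,8} 4
  5 to go: {2,4,6,7,8} 1  {3,5,6,7,8} 10  {4,5,6,7,8} 5
  6 to go: {1,2,4,6,7,8} 1  {2,4,5,6,7,8} 6  {3,4,5,6,7,8} 15
  7 to go: {0,1,2,4,6,7,8} 1  {1,2,4,5,6,7,8} 7  {2,3,4,5,6,7,8} 21
  if 0:u drops first: 28 orders
  if 3:i drops first: 8 orders
heap linearizations: 36

36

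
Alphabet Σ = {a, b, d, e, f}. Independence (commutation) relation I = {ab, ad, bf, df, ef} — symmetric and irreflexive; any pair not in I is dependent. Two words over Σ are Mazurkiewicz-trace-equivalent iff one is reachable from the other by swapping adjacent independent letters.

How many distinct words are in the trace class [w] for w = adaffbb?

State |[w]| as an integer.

35

0(a) covers ∅
1(d) covers ∅
2(a) covers 0:a
3(f) covers 2:a
4(f) covers 3:f
5(b) covers 1:d
6(b) covers 5:b
floor of heap: 0:a, 1:d
completions by unplaced set U, small U first (add the entries for U minus each lowest piece of U):
  |U|=1: {4}:1  {6}:1
  |U|=2: {3,4}:1  {4,6}:2  {5,6}:1
  |U|=3: {1,5,6}:1  {2,3,4}:1  {3,4,6}:3  {4,5,6}:3
  |U|=4: {0,2,3,4}:1  {1,4,5,6}:4  {2,3,4,6}:4  {3,4,5,6}:6
  |U|=5: {0,2,3,4,6}:5  {1,3,4,5,6}:10  {2,3,4,5,6}:10
  start at 0(a): 20
  start at 1(d): 15
sum over floor = 35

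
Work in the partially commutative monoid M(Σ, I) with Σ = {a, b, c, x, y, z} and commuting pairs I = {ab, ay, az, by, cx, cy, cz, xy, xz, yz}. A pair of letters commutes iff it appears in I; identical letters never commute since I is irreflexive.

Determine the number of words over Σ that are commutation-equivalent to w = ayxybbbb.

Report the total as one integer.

28

piece 0:a — minimal
piece 1:y — minimal
piece 2:x rests on {0:a}
piece 3:y rests on {1:y}
piece 4:b rests on {2:x}
piece 5:b rests on {4:b}
piece 6:b rests on {5:b}
piece 7:b rests on {6:b}
minimal pieces: {0:a, 1:y}
ways to finish when only these pieces remain (= sum over removing one remaining piece with nothing left below it):
  1 left: {3}→1  {7}→1
  2 left: {1,3}→1  {3,7}→2  {6,7}→1
  3 left: {1,3,7}→3  {3,6,7}→3  {5,6,7}→1
  4 left: {1,3,6,7}→6  {3,5,6,7}→4  {4,5,6,7}→1
  5 left: {1,3,5,6,7}→10  {2,4,5,6,7}→1  {3,4,5,6,7}→5
  6 left: {0,2,4,5,6,7}→1  {1,3,4,5,6,7}→15  {2,3,4,5,6,7}→6
  placing 0:a first → 21 extensions
  placing 1:y first → 7 extensions
total linear extensions = 28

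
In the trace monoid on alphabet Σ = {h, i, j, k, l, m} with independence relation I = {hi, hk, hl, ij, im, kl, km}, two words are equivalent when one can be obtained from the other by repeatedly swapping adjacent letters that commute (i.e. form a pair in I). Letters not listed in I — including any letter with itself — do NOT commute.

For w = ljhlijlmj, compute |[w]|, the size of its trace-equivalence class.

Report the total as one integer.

5

drop 0:l onto floor
drop 1:j onto {0:l}
drop 2:h onto {1:j}
drop 3:l onto {1:j}
drop 4:i onto {3:l}
drop 5:j onto {2:h, 3:l}
drop 6:l onto {4:i, 5:j}
drop 7:m onto {6:l}
drop 8:j onto {7:m}
ground layer = {0:l}
drop-orders for the pieces not yet dropped (sum over which currently-grounded one goes next):
  1 to go: {8} 1
  2 to go: {7,8} 1
  3 to go: {6,7,8} 1
  4 to go: {4,6,7,8} 1  {5,6,7,8} 1
  5 to go: {2,5,6,7,8} 1  {4,5,6,7,8} 2
  6 to go: {2,4,5,6,7,8} 3  {3,4,5,6,7,8} 2
  7 to go: {2,3,4,5,6,7,8} 5
  if 0:l drops first: 5 orders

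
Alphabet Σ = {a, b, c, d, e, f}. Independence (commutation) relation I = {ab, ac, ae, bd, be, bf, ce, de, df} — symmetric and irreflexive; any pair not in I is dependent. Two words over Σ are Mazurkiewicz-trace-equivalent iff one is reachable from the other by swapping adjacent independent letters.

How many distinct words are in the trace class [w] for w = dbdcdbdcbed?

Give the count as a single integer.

198

piece 0:d — minimal
piece 1:b — minimal
piece 2:d rests on {0:d}
piece 3:c rests on {1:b, 2:d}
piece 4:d rests on {3:c}
piece 5:b rests on {3:c}
piece 6:d rests on {4:d}
piece 7:c rests on {5:b, 6:d}
piece 8:b rests on {7:c}
piece 9:e — minimal
piece 10:d rests on {7:c}
minimal pieces: {0:d, 1:b, 9:e}
ways to finish when only these pieces remain (= sum over removing one remaining piece with nothing left below it):
  1 left: {8}→1  {9}→1  {10}→1
  2 left: {8,9}→2  {8,10}→2  {9,10}→2
  3 left: {7,8,10}→2  {8,9,10}→6
  4 left: {5,7,8,10}→2  {6,7,8,10}→2  {7,8,9,10}→8
  5 left: {4,6,7,8,10}→2  {5,6,7,8,10}→4  {5,7,8,9,10}→10  {6,7,8,9,10}→10
  6 left: {4,5,6,7,8,10}→6  {4,6,7,8,9,10}→12  {5,6,7,8,9,10}→24
  7 left: {3,4,5,6,7,8,10}→6  {4,5,6,7,8,9,10}→42
  8 left: {1,3,4,5,6,7,8,10}→6  {2,3,4,5,6,7,8,10}→6  {3,4,5,6,7,8,9,10}→48
  9 left: {0,2,3,4,5,6,7,8,10}→6  {1,2,3,4,5,6,7,8,10}→12  {1,3,4,5,6,7,8,9,10}→54  {2,3,4,5,6,7,8,9,10}→54
  placing 0:d first → 120 extensions
  placing 1:b first → 60 extensions
  placing 9:e first → 18 extensions
total linear extensions = 198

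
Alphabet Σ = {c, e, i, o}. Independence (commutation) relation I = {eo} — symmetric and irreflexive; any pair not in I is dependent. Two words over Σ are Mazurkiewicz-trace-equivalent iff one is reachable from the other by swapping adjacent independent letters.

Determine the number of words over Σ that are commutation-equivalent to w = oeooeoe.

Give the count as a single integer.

0(o) covers ∅
1(e) covers ∅
2(o) covers 0:o
3(o) covers 2:o
4(e) covers 1:e
5(o) covers 3:o
6(e) covers 4:e
floor of heap: 0:o, 1:e
completions by unplaced set U, small U first (add the entries for U minus each lowest piece of U):
  |U|=1: {5}:1  {6}:1
  |U|=2: {3,5}:1  {4,6}:1  {5,6}:2
  |U|=3: {1,4,6}:1  {2,3,5}:1  {3,5,6}:3  {4,5,6}:3
  |U|=4: {0,2,3,5}:1  {1,4,5,6}:4  {2,3,5,6}:4  {3,4,5,6}:6
  |U|=5: {0,2,3,5,6}:5  {1,3,4,5,6}:10  {2,3,4,5,6}:10
  start at 0(o): 20
  start at 1(e): 15
sum over floor = 35

35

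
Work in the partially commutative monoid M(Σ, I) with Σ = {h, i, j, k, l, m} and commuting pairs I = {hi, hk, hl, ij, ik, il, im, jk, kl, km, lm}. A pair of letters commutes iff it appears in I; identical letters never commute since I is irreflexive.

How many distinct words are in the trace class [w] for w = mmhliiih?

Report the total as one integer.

drop 0:m onto floor
drop 1:m onto {0:m}
drop 2:h onto {1:m}
drop 3:l onto floor
drop 4:i onto floor
drop 5:i onto {4:i}
drop 6:i onto {5:i}
drop 7:h onto {2:h}
ground layer = {0:m, 3:l, 4:i}
drop-orders for the pieces not yet dropped (sum over which currently-grounded one goes next):
  1 to go: {3} 1  {6} 1  {7} 1
  2 to go: {2,7} 1  {3,6} 2  {3,7} 2  {5,6} 1  {6,7} 2
  3 to go: {1,2,7} 1  {2,3,7} 3  {2,6,7} 3  {3,5,6} 3  {3,6,7} 6  {4,5,6} 1  {5,6,7} 3
  4 to go: {0,1,2,7} 1  {1,2,3,7} 4  {1,2,6,7} 4  {2,3,6,7} 12  {2,5,6,7} 6  {3,4,5,6} 4  {3,5,6,7} 12  {4,5,6,7} 4
  5 to go: {0,1,2,3,7} 5  {0,1,2,6,7} 5  {1,2,3,6,7} 20  {1,2,5,6,7} 10  {2,3,5,6,7} 30  {2,4,5,6,7} 10  {3,4,5,6,7} 20
  6 to go: {0,1,2,3,6,7} 30  {0,1,2,5,6,7} 15  {1,2,3,5,6,7} 60  {1,2,4,5,6,7} 20  {2,3,4,5,6,7} 60
  if 0:m drops first: 140 orders
  if 3:l drops first: 35 orders
  if 4:i drops first: 105 orders
heap linearizations: 280

280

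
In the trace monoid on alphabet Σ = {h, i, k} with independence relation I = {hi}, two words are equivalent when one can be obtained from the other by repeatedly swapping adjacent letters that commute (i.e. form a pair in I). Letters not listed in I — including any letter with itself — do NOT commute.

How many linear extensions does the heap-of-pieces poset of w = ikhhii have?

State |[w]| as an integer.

6

drop 0:i onto floor
drop 1:k onto {0:i}
drop 2:h onto {1:k}
drop 3:h onto {2:h}
drop 4:i onto {1:k}
drop 5:i onto {4:i}
ground layer = {0:i}
drop-orders for the pieces not yet dropped (sum over which currently-grounded one goes next):
  1 to go: {3} 1  {5} 1
  2 to go: {2,3} 1  {3,5} 2  {4,5} 1
  3 to go: {2,3,5} 3  {3,4,5} 3
  4 to go: {2,3,4,5} 6
  if 0:i drops first: 6 orders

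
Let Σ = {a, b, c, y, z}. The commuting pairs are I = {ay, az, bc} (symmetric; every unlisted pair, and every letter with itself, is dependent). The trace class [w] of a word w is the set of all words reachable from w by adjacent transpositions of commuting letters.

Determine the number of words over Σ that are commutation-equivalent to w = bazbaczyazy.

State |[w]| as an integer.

10

piece 0:b — minimal
piece 1:a rests on {0:b}
piece 2:z rests on {0:b}
piece 3:b rests on {1:a, 2:z}
piece 4:a rests on {3:b}
piece 5:c rests on {4:a}
piece 6:z rests on {5:c}
piece 7:y rests on {6:z}
piece 8:a rests on {5:c}
piece 9:z rests on {7:y}
piece 10:y rests on {9:z}
minimal pieces: {0:b}
ways to finish when only these pieces remain (= sum over removing one remaining piece with nothing left below it):
  1 left: {8}→1  {10}→1
  2 left: {8,10}→2  {9,10}→1
  3 left: {7,9,10}→1  {8,9,10}→3
  4 left: {6,7,9,10}→1  {7,8,9,10}→4
  5 left: {6,7,8,9,10}→5
  6 left: {5,6,7,8,9,10}→5
  7 left: {4,5,6,7,8,9,10}→5
  8 left: {3,4,5,6,7,8,9,10}→5
  9 left: {1,3,4,5,6,7,8,9,10}→5  {2,3,4,5,6,7,8,9,10}→5
  placing 0:b first → 10 extensions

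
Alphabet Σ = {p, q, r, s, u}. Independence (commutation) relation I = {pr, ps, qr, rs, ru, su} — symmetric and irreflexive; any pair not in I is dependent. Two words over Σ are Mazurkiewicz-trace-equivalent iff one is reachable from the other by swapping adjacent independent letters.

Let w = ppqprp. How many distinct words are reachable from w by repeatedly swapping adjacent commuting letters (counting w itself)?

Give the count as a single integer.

6

piece 0:p — minimal
piece 1:p rests on {0:p}
piece 2:q rests on {1:p}
piece 3:p rests on {2:q}
piece 4:r — minimal
piece 5:p rests on {3:p}
minimal pieces: {0:p, 4:r}
ways to finish when only these pieces remain (= sum over removing one remaining piece with nothing left below it):
  1 left: {4}→1  {5}→1
  2 left: {3,5}→1  {4,5}→2
  3 left: {2,3,5}→1  {3,4,5}→3
  4 left: {1,2,3,5}→1  {2,3,4,5}→4
  placing 0:p first → 5 extensions
  placing 4:r first → 1 extensions
total linear extensions = 6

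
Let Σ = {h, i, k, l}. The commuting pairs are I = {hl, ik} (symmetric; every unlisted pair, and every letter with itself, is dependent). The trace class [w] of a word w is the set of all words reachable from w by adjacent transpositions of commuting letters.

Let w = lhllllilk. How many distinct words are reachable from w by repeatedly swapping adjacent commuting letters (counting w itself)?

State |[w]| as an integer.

6

0(l) covers ∅
1(h) covers ∅
2(l) covers 0:l
3(l) covers 2:l
4(l) covers 3:l
5(l) covers 4:l
6(i) covers 1:h, 5:l
7(l) covers 6:i
8(k) covers 7:l
floor of heap: 0:l, 1:h
completions by unplaced set U, small U first (add the entries for U minus each lowest piece of U):
  |U|=1: {8}:1
  |U|=2: {7,8}:1
  |U|=3: {6,7,8}:1
  |U|=4: {1,6,7,8}:1  {5,6,7,8}:1
  |U|=5: {1,5,6,7,8}:2  {4,5,6,7,8}:1
  |U|=6: {1,4,5,6,7,8}:3  {3,4,5,6,7,8}:1
  |U|=7: {1,3,4,5,6,7,8}:4  {2,3,4,5,6,7,8}:1
  start at 0(l): 5
  start at 1(h): 1
sum over floor = 6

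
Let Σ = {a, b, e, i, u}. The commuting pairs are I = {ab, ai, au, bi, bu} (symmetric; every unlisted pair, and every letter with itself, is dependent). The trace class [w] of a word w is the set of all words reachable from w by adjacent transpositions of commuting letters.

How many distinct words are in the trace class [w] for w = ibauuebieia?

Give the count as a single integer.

80

piece 0:i — minimal
piece 1:b — minimal
piece 2:a — minimal
piece 3:u rests on {0:i}
piece 4:u rests on {3:u}
piece 5:e rests on {1:b, 2:a, 4:u}
piece 6:b rests on {5:e}
piece 7:i rests on {5:e}
piece 8:e rests on {6:b, 7:i}
piece 9:i rests on {8:e}
piece 10:a rests on {8:e}
minimal pieces: {0:i, 1:b, 2:a}
ways to finish when only these pieces remain (= sum over removing one remaining piece with nothing left below it):
  1 left: {9}→1  {10}→1
  2 left: {9,10}→2
  3 left: {8,9,10}→2
  4 left: {6,8,9,10}→2  {7,8,9,10}→2
  5 left: {6,7,8,9,10}→4
  6 left: {5,6,7,8,9,10}→4
  7 left: {1,5,6,7,8,9,10}→4  {2,5,6,7,8,9,10}→4  {4,5,6,7,8,9,10}→4
  8 left: {1,2,5,6,7,8,9,10}→8  {1,4,5,6,7,8,9,10}→8  {2,4,5,6,7,8,9,10}→8  {3,4,5,6,7,8,9,10}→4
  9 left: {0,3,4,5,6,7,8,9,10}→4  {1,2,4,5,6,7,8,9,10}→24  {1,3,4,5,6,7,8,9,10}→12  {2,3,4,5,6,7,8,9,10}→12
  placing 0:i first → 48 extensions
  placing 1:b first → 16 extensions
  placing 2:a first → 16 extensions
total linear extensions = 80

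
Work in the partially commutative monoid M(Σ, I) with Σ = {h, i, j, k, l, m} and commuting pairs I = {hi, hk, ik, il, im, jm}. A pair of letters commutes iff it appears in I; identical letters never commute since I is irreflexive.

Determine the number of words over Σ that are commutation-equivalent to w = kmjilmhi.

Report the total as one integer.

drop 0:k onto floor
drop 1:m onto {0:k}
drop 2:j onto {0:k}
drop 3:i onto {2:j}
drop 4:l onto {1:m, 2:j}
drop 5:m onto {4:l}
drop 6:h onto {5:m}
drop 7:i onto {3:i}
ground layer = {0:k}
drop-orders for the pieces not yet dropped (sum over which currently-grounded one goes next):
  1 to go: {6} 1  {7} 1
  2 to go: {3,7} 1  {5,6} 1  {6,7} 2
  3 to go: {3,6,7} 3  {4,5,6} 1  {5,6,7} 3
  4 to go: {1,4,5,6} 1  {3,5,6,7} 6  {4,5,6,7} 4
  5 to go: {1,4,5,6,7} 5  {3,4,5,6,7} 10
  6 to go: {1,3,4,5,6,7} 15  {2,3,4,5,6,7} 10
  if 0:k drops first: 25 orders

25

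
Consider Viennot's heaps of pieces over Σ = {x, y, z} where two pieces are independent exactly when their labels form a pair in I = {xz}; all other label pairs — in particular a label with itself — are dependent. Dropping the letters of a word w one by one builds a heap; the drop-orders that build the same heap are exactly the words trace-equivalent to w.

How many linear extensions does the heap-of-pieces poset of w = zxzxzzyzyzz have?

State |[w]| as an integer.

15

drop 0:z onto floor
drop 1:x onto floor
drop 2:z onto {0:z}
drop 3:x onto {1:x}
drop 4:z onto {2:z}
drop 5:z onto {4:z}
drop 6:y onto {3:x, 5:z}
drop 7:z onto {6:y}
drop 8:y onto {7:z}
drop 9:z onto {8:y}
drop 10:z onto {9:z}
ground layer = {0:z, 1:x}
drop-orders for the pieces not yet dropped (sum over which currently-grounded one goes next):
  1 to go: {10} 1
  2 to go: {9,10} 1
  3 to go: {8,9,10} 1
  4 to go: {7,8,9,10} 1
  5 to go: {6,7,8,9,10} 1
  6 to go: {3,6,7,8,9,10} 1  {5,6,7,8,9,10} 1
  7 to go: {1,3,6,7,8,9,10} 1  {3,5,6,7,8,9,10} 2  {4,5,6,7,8,9,10} 1
  8 to go: {1,3,5,6,7,8,9,10} 3  {2,4,5,6,7,8,9,10} 1  {3,4,5,6,7,8,9,10} 3
  9 to go: {0,2,4,5,6,7,8,9,10} 1  {1,3,4,5,6,7,8,9,10} 6  {2,3,4,5,6,7,8,9,10} 4
  if 0:z drops first: 10 orders
  if 1:x drops first: 5 orders
heap linearizations: 15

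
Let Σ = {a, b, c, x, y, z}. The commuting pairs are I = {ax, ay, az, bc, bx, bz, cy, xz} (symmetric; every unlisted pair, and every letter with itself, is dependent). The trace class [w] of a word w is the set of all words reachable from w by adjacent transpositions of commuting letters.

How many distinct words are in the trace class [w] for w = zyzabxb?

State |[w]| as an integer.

#0=z has no predecessor
#1=y depends on [0:z]
#2=z depends on [1:y]
#3=a has no predecessor
#4=b depends on [1:y, 3:a]
#5=x depends on [1:y]
#6=b depends on [4:b]
sources: [0:z, 3:a]
N(rest) = Σ N(rest − s) over sources s of rest; N(one piece) = 1:
  size 1 → [2]=1  [5]=1  [6]=1
  size 2 → [2,5]=2  [2,6]=2  [4,6]=1  [5,6]=2
  size 3 → [2,4,6]=3  [2,5,6]=6  [3,4,6]=1  [4,5,6]=3
  size 4 → [2,3,4,6]=4  [2,4,5,6]=12  [3,4,5,6]=4
  size 5 → [1,2,4,5,6]=12  [2,3,4,5,6]=20
  first=0(z) contributes 32
  first=3(a) contributes 12
|[w]| = 44

44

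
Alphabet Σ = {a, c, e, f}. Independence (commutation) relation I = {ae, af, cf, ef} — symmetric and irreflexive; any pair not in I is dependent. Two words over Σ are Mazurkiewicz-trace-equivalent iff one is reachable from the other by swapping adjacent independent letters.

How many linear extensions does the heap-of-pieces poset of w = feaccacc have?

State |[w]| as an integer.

16

piece 0:f — minimal
piece 1:e — minimal
piece 2:a — minimal
piece 3:c rests on {1:e, 2:a}
piece 4:c rests on {3:c}
piece 5:a rests on {4:c}
piece 6:c rests on {5:a}
piece 7:c rests on {6:c}
minimal pieces: {0:f, 1:e, 2:a}
ways to finish when only these pieces remain (= sum over removing one remaining piece with nothing left below it):
  1 left: {0}→1  {7}→1
  2 left: {0,7}→2  {6,7}→1
  3 left: {0,6,7}→3  {5,6,7}→1
  4 left: {0,5,6,7}→4  {4,5,6,7}→1
  5 left: {0,4,5,6,7}→5  {3,4,5,6,7}→1
  6 left: {0,3,4,5,6,7}→6  {1,3,4,5,6,7}→1  {2,3,4,5,6,7}→1
  placing 0:f first → 2 extensions
  placing 1:e first → 7 extensions
  placing 2:a first → 7 extensions
total linear extensions = 16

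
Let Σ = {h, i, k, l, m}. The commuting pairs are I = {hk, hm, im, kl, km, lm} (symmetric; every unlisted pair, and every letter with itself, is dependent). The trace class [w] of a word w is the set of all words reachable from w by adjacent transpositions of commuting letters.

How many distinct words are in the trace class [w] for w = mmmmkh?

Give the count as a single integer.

30

drop 0:m onto floor
drop 1:m onto {0:m}
drop 2:m onto {1:m}
drop 3:m onto {2:m}
drop 4:k onto floor
drop 5:h onto floor
ground layer = {0:m, 4:k, 5:h}
drop-orders for the pieces not yet dropped (sum over which currently-grounded one goes next):
  1 to go: {3} 1  {4} 1  {5} 1
  2 to go: {2,3} 1  {3,4} 2  {3,5} 2  {4,5} 2
  3 to go: {1,2,3} 1  {2,3,4} 3  {2,3,5} 3  {3,4,5} 6
  4 to go: {0,1,2,3} 1  {1,2,3,4} 4  {1,2,3,5} 4  {2,3,4,5} 12
  if 0:m drops first: 20 orders
  if 4:k drops first: 5 orders
  if 5:h drops first: 5 orders
heap linearizations: 30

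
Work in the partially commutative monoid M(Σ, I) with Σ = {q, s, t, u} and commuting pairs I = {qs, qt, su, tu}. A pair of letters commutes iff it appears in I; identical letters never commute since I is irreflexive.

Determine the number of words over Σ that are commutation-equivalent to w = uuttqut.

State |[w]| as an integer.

0(u) covers ∅
1(u) covers 0:u
2(t) covers ∅
3(t) covers 2:t
4(q) covers 1:u
5(u) covers 4:q
6(t) covers 3:t
floor of heap: 0:u, 2:t
completions by unplaced set U, small U first (add the entries for U minus each lowest piece of U):
  |U|=1: {5}:1  {6}:1
  |U|=2: {3,6}:1  {4,5}:1  {5,6}:2
  |U|=3: {1,4,5}:1  {2,3,6}:1  {3,5,6}:3  {4,5,6}:3
  |U|=4: {0,1,4,5}:1  {1,4,5,6}:4  {2,3,5,6}:4  {3,4,5,6}:6
  |U|=5: {0,1,4,5,6}:5  {1,3,4,5,6}:10  {2,3,4,5,6}:10
  start at 0(u): 20
  start at 2(t): 15
sum over floor = 35

35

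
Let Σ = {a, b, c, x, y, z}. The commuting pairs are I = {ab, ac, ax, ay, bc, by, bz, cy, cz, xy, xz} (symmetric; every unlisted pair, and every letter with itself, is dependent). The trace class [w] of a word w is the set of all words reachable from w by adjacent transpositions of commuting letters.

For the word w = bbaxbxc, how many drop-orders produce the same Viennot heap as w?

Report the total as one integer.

drop 0:b onto floor
drop 1:b onto {0:b}
drop 2:a onto floor
drop 3:x onto {1:b}
drop 4:b onto {3:x}
drop 5:x onto {4:b}
drop 6:c onto {5:x}
ground layer = {0:b, 2:a}
drop-orders for the pieces not yet dropped (sum over which currently-grounded one goes next):
  1 to go: {2} 1  {6} 1
  2 to go: {2,6} 2  {5,6} 1
  3 to go: {2,5,6} 3  {4,5,6} 1
  4 to go: {2,4,5,6} 4  {3,4,5,6} 1
  5 to go: {1,3,4,5,6} 1  {2,3,4,5,6} 5
  if 0:b drops first: 6 orders
  if 2:a drops first: 1 orders
heap linearizations: 7

7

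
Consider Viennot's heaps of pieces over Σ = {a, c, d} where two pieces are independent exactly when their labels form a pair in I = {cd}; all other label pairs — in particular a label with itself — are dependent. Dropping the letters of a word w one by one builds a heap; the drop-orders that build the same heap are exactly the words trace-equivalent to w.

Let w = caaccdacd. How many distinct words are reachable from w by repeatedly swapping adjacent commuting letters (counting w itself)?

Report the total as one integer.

6

0(c) covers ∅
1(a) covers 0:c
2(a) covers 1:a
3(c) covers 2:a
4(c) covers 3:c
5(d) covers 2:a
6(a) covers 4:c, 5:d
7(c) covers 6:a
8(d) covers 6:a
floor of heap: 0:c
completions by unplaced set U, small U first (add the entries for U minus each lowest piece of U):
  |U|=1: {7}:1  {8}:1
  |U|=2: {7,8}:2
  |U|=3: {6,7,8}:2
  |U|=4: {4,6,7,8}:2  {5,6,7,8}:2
  |U|=5: {3,4,6,7,8}:2  {4,5,6,7,8}:4
  |U|=6: {3,4,5,6,7,8}:6
  |U|=7: {2,3,4,5,6,7,8}:6
  start at 0(c): 6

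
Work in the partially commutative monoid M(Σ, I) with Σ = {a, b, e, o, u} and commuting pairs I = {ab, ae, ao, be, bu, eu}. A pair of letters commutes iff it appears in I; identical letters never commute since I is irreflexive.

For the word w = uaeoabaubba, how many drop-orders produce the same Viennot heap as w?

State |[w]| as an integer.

347

piece 0:u — minimal
piece 1:a rests on {0:u}
piece 2:e — minimal
piece 3:o rests on {0:u, 2:e}
piece 4:a rests on {1:a}
piece 5:b rests on {3:o}
piece 6:a rests on {4:a}
piece 7:u rests on {3:o, 6:a}
piece 8:b rests on {5:b}
piece 9:b rests on {8:b}
piece 10:a rests on {7:u}
minimal pieces: {0:u, 2:e}
ways to finish when only these pieces remain (= sum over removing one remaining piece with nothing left below it):
  1 left: {9}→1  {10}→1
  2 left: {7,10}→1  {8,9}→1  {9,10}→2
  3 left: {5,8,9}→1  {6,7,10}→1  {7,9,10}→3  {8,9,10}→3
  4 left: {4,6,7,10}→1  {5,8,9,10}→4  {6,7,9,10}→4  {7,8,9,10}→6
  5 left: {1,4,6,7,10}→1  {4,6,7,9,10}→5  {5,7,8,9,10}→10  {6,7,8,9,10}→10
  6 left: {1,4,6,7,9,10}→6  {3,5,7,8,9,10}→10  {4,6,7,8,9,10}→15  {5,6,7,8,9,10}→20
  7 left: {1,4,6,7,8,9,10}→21  {2,3,5,7,8,9,10}→10  {3,5,6,7,8,9,10}→30  {4,5,6,7,8,9,10}→35
  8 left: {1,4,5,6,7,8,9,10}→56  {2,3,5,6,7,8,9,10}→40  {3,4,5,6,7,8,9,10}→65
  9 left: {1,3,4,5,6,7,8,9,10}→121  {2,3,4,5,6,7,8,9,10}→105
  placing 0:u first → 226 extensions
  placing 2:e first → 121 extensions
total linear extensions = 347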